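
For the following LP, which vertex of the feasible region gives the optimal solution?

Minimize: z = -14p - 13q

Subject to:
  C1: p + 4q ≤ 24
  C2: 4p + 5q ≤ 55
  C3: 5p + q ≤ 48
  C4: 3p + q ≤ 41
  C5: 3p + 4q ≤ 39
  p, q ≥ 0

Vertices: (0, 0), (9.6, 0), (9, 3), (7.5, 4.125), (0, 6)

Evaluate the objective at each vertex of the feasible region:
  z(0, 0) = 0
  z(9.6, 0) = -134.4
  z(9, 3) = -165  ←
  z(7.5, 4.125) = -158.6
  z(0, 6) = -78
The minimum is at p = 9, q = 3.

(9, 3)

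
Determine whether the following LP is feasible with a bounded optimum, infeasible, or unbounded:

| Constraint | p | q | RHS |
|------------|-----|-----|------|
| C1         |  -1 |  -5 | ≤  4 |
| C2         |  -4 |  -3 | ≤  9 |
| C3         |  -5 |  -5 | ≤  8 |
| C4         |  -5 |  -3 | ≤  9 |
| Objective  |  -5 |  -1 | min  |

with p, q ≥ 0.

Unbounded (objective can decrease without bound)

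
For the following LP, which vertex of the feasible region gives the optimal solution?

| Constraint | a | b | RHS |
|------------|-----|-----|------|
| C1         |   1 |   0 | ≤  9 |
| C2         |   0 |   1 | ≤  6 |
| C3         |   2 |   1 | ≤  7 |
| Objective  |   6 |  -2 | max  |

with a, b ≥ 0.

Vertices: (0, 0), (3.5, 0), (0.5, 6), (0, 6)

Evaluate the objective at each vertex of the feasible region:
  z(0, 0) = 0
  z(3.5, 0) = 21  ←
  z(0.5, 6) = -9
  z(0, 6) = -12
The maximum is at a = 3.5, b = 0.

(3.5, 0)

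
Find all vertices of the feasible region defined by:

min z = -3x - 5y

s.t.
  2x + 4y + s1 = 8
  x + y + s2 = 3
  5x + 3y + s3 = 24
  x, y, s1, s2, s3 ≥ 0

(0, 0), (3, 0), (2, 1), (0, 2)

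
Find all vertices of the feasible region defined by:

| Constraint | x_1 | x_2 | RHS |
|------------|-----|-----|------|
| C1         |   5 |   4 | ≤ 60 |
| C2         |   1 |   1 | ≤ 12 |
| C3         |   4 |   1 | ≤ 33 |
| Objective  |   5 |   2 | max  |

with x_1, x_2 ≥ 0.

(0, 0), (8.25, 0), (7, 5), (0, 12)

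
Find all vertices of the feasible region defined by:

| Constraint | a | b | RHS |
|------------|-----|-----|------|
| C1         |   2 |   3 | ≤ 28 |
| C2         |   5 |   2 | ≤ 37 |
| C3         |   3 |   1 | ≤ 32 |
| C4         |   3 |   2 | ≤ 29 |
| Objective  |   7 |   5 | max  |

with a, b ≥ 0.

(0, 0), (7.4, 0), (5, 6), (0, 9.333)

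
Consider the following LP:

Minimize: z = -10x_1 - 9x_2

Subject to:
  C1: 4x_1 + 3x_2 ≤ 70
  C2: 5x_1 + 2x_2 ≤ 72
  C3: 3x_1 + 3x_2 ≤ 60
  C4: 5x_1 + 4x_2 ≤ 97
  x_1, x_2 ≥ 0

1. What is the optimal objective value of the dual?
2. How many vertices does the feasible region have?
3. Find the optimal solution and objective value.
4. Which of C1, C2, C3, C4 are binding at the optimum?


1. -190
2. 5
3. x_1 = 10, x_2 = 10, z = -190
4. C1, C3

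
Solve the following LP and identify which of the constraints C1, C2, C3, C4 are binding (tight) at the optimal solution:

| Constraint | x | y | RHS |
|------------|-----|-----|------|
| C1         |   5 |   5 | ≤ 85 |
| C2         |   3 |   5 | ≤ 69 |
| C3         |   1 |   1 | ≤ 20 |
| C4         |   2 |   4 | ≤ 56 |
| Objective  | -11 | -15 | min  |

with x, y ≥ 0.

At x = 8, y = 9, compute slack b - a·x for each constraint:
  C1: 85 − 85 = 0  (binding)
  C2: 69 − 69 = 0  (binding)
  C3: 20 − 17 = 3  (slack)
  C4: 56 − 52 = 4  (slack)

Optimal: x = 8, y = 9
Binding: C1, C2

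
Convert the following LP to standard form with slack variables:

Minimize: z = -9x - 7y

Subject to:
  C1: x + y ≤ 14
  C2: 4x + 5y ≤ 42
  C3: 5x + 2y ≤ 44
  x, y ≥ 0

min z = -9x - 7y

s.t.
  x + y + s1 = 14
  4x + 5y + s2 = 42
  5x + 2y + s3 = 44
  x, y, s1, s2, s3 ≥ 0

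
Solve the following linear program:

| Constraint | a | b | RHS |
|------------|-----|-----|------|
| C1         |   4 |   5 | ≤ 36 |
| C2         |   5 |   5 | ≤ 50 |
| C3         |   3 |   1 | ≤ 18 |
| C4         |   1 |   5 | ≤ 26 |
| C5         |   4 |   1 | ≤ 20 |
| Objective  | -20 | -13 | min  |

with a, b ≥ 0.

Evaluate the objective at each vertex of the feasible region:
  z(0, 0) = 0
  z(5, 0) = -100
  z(4, 4) = -132  ←
  z(3.333, 4.533) = -125.6
  z(0, 5.2) = -67.6
The minimum is at a = 4, b = 4.

a = 4, b = 4, z = -132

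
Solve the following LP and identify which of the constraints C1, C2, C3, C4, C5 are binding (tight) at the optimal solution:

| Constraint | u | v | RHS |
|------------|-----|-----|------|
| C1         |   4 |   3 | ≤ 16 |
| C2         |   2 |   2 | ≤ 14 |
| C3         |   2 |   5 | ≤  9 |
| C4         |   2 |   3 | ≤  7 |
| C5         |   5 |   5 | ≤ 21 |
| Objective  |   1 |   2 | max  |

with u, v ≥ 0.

At u = 2, v = 1, compute slack b - a·x for each constraint:
  C1: 16 − 11 = 5  (slack)
  C2: 14 − 6 = 8  (slack)
  C3: 9 − 9 = 0  (binding)
  C4: 7 − 7 = 0  (binding)
  C5: 21 − 15 = 6  (slack)

Optimal: u = 2, v = 1
Binding: C3, C4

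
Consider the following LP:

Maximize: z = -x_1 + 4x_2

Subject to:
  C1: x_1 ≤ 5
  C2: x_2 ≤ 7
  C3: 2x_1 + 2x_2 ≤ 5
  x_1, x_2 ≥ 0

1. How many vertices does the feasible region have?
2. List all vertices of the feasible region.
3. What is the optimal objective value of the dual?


1. 3
2. (0, 0), (2.5, 0), (0, 2.5)
3. 10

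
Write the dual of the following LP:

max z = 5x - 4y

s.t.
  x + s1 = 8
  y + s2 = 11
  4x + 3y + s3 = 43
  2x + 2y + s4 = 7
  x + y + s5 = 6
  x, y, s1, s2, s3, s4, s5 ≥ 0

Primal max cᵀx s.t. Ax ≤ b, x ≥ 0  →  Dual min bᵀy s.t. Aᵀy ≥ c, y ≥ 0.

Minimize: z = 8y1 + 11y2 + 43y3 + 7y4 + 6y5

Subject to:
  y1 + 4y3 + 2y4 + y5 ≥ 5
  y2 + 3y3 + 2y4 + y5 ≥ -4
  y1, y2, y3, y4, y5 ≥ 0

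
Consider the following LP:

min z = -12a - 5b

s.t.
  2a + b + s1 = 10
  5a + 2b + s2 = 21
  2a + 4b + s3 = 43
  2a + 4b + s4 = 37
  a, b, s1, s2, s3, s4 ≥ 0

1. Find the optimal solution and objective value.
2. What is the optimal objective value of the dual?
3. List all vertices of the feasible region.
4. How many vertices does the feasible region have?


1. a = 1, b = 8, z = -52
2. -52
3. (0, 0), (4.2, 0), (1, 8), (0.5, 9), (0, 9.25)
4. 5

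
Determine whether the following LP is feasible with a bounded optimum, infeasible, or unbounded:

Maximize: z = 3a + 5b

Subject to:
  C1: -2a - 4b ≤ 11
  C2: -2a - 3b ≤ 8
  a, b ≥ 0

Unbounded (objective can increase without bound)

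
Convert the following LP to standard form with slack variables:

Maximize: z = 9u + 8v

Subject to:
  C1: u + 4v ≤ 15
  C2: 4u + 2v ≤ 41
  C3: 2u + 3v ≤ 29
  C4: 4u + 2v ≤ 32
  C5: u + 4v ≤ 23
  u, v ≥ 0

max z = 9u + 8v

s.t.
  u + 4v + s1 = 15
  4u + 2v + s2 = 41
  2u + 3v + s3 = 29
  4u + 2v + s4 = 32
  u + 4v + s5 = 23
  u, v, s1, s2, s3, s4, s5 ≥ 0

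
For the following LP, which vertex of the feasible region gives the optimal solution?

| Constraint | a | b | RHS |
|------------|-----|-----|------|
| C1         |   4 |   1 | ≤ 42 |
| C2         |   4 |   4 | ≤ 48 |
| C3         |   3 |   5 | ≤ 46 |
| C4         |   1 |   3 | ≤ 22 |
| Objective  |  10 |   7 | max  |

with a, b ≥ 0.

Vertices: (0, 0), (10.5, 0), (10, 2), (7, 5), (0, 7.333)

Evaluate the objective at each vertex of the feasible region:
  z(0, 0) = 0
  z(10.5, 0) = 105
  z(10, 2) = 114  ←
  z(7, 5) = 105
  z(0, 7.333) = 51.33
The maximum is at a = 10, b = 2.

(10, 2)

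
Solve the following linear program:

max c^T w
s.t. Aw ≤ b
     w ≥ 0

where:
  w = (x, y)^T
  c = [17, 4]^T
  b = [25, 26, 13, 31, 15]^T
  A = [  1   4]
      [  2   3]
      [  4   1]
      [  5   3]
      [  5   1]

Evaluate the objective at each vertex of the feasible region:
  z(0, 0) = 0
  z(3, 0) = 51
  z(2, 5) = 54  ←
  z(1.8, 5.8) = 53.8
  z(0, 6.25) = 25
The maximum is at x = 2, y = 5.

x = 2, y = 5, z = 54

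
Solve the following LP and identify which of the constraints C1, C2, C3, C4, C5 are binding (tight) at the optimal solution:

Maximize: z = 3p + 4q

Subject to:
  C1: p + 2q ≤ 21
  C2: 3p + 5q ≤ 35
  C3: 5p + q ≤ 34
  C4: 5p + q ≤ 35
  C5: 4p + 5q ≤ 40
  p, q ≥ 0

At p = 5, q = 4, compute slack b - a·x for each constraint:
  C1: 21 − 13 = 8  (slack)
  C2: 35 − 35 = 0  (binding)
  C3: 34 − 29 = 5  (slack)
  C4: 35 − 29 = 6  (slack)
  C5: 40 − 40 = 0  (binding)

Optimal: p = 5, q = 4
Binding: C2, C5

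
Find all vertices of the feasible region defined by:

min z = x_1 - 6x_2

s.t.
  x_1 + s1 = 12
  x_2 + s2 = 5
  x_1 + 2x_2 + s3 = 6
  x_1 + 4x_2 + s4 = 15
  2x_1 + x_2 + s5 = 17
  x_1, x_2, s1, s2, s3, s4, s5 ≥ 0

(0, 0), (6, 0), (0, 3)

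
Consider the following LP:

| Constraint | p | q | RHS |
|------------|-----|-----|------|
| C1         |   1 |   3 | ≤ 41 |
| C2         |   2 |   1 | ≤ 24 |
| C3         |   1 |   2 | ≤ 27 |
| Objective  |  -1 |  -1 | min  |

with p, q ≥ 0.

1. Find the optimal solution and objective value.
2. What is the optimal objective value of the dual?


1. p = 7, q = 10, z = -17
2. -17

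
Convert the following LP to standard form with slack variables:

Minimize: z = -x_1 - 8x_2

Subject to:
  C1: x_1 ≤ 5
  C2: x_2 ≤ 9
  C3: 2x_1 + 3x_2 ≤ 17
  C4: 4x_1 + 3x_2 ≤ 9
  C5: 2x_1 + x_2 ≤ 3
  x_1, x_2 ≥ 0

min z = -x_1 - 8x_2

s.t.
  x_1 + s1 = 5
  x_2 + s2 = 9
  2x_1 + 3x_2 + s3 = 17
  4x_1 + 3x_2 + s4 = 9
  2x_1 + x_2 + s5 = 3
  x_1, x_2, s1, s2, s3, s4, s5 ≥ 0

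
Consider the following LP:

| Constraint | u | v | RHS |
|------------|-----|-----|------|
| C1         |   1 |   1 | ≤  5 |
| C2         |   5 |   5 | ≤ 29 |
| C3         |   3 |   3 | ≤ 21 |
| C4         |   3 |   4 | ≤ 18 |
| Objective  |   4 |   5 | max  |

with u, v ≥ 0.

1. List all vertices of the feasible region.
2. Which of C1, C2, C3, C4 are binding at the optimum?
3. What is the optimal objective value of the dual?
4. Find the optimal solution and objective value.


1. (0, 0), (5, 0), (2, 3), (0, 4.5)
2. C1, C4
3. 23
4. u = 2, v = 3, z = 23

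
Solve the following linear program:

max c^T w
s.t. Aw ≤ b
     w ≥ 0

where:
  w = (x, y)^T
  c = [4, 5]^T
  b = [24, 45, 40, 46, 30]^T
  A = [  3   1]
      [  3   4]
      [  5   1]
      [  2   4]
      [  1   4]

Evaluate the objective at each vertex of the feasible region:
  z(0, 0) = 0
  z(8, 0) = 32
  z(6, 6) = 54  ←
  z(0, 7.5) = 37.5
The maximum is at x = 6, y = 6.

x = 6, y = 6, z = 54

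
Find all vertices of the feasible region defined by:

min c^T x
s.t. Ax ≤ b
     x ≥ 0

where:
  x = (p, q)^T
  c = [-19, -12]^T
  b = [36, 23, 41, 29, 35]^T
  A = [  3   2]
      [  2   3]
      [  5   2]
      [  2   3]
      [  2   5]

(0, 0), (8.2, 0), (7, 3), (2.5, 6), (0, 7)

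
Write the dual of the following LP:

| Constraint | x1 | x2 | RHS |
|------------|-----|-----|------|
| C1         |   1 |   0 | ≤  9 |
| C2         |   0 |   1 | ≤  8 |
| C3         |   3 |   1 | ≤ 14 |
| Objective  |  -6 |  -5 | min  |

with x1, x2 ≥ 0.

Primal min cᵀx s.t. Ax ≤ b, x ≥ 0  →  Dual max −bᵀy s.t. Aᵀy ≥ −c, y ≥ 0.

Maximize: z = -9y1 - 8y2 - 14y3

Subject to:
  y1 + 3y3 ≥ 6
  y2 + y3 ≥ 5
  y1, y2, y3 ≥ 0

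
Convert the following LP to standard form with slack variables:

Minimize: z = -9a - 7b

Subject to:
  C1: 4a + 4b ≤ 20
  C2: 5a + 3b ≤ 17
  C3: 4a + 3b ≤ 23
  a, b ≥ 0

min z = -9a - 7b

s.t.
  4a + 4b + s1 = 20
  5a + 3b + s2 = 17
  4a + 3b + s3 = 23
  a, b, s1, s2, s3 ≥ 0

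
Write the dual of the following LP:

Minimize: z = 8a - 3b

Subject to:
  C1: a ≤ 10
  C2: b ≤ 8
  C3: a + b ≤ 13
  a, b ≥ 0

Primal min cᵀx s.t. Ax ≤ b, x ≥ 0  →  Dual max −bᵀy s.t. Aᵀy ≥ −c, y ≥ 0.

Maximize: z = -10y1 - 8y2 - 13y3

Subject to:
  y1 + y3 ≥ -8
  y2 + y3 ≥ 3
  y1, y2, y3 ≥ 0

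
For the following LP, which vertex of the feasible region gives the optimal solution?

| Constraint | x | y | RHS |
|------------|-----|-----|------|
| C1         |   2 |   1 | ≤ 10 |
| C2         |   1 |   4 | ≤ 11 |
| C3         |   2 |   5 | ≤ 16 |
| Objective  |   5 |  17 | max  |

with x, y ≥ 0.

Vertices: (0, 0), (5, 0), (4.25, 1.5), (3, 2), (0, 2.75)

Evaluate the objective at each vertex of the feasible region:
  z(0, 0) = 0
  z(5, 0) = 25
  z(4.25, 1.5) = 46.75
  z(3, 2) = 49  ←
  z(0, 2.75) = 46.75
The maximum is at x = 3, y = 2.

(3, 2)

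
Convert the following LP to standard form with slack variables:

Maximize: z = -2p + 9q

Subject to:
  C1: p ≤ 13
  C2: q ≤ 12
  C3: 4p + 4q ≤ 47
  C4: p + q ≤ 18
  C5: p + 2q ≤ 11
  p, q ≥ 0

max z = -2p + 9q

s.t.
  p + s1 = 13
  q + s2 = 12
  4p + 4q + s3 = 47
  p + q + s4 = 18
  p + 2q + s5 = 11
  p, q, s1, s2, s3, s4, s5 ≥ 0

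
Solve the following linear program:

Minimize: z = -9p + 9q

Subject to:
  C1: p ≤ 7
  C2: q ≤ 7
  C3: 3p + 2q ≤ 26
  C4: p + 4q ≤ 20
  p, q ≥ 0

Evaluate the objective at each vertex of the feasible region:
  z(0, 0) = 0
  z(7, 0) = -63  ←
  z(7, 2.5) = -40.5
  z(6.4, 3.4) = -27
  z(0, 5) = 45
The minimum is at p = 7, q = 0.

p = 7, q = 0, z = -63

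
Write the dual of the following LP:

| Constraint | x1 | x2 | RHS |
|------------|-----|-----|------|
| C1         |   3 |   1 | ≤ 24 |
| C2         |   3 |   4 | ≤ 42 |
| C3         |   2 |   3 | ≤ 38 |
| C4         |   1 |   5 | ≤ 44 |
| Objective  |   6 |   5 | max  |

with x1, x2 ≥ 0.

Primal max cᵀx s.t. Ax ≤ b, x ≥ 0  →  Dual min bᵀy s.t. Aᵀy ≥ c, y ≥ 0.

Minimize: z = 24y1 + 42y2 + 38y3 + 44y4

Subject to:
  3y1 + 3y2 + 2y3 + y4 ≥ 6
  y1 + 4y2 + 3y3 + 5y4 ≥ 5
  y1, y2, y3, y4 ≥ 0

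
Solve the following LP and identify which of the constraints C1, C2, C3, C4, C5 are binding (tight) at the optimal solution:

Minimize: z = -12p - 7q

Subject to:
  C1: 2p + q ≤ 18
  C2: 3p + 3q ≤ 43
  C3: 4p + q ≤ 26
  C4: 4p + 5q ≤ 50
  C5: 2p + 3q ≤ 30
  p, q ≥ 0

At p = 5, q = 6, compute slack b - a·x for each constraint:
  C1: 18 − 16 = 2  (slack)
  C2: 43 − 33 = 10  (slack)
  C3: 26 − 26 = 0  (binding)
  C4: 50 − 50 = 0  (binding)
  C5: 30 − 28 = 2  (slack)

Optimal: p = 5, q = 6
Binding: C3, C4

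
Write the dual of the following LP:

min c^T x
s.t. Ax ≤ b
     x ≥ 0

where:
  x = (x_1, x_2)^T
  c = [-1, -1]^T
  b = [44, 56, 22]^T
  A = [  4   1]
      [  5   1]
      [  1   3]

Primal min cᵀx s.t. Ax ≤ b, x ≥ 0  →  Dual max −bᵀy s.t. Aᵀy ≥ −c, y ≥ 0.

Maximize: z = -44y1 - 56y2 - 22y3

Subject to:
  4y1 + 5y2 + y3 ≥ 1
  y1 + y2 + 3y3 ≥ 1
  y1, y2, y3 ≥ 0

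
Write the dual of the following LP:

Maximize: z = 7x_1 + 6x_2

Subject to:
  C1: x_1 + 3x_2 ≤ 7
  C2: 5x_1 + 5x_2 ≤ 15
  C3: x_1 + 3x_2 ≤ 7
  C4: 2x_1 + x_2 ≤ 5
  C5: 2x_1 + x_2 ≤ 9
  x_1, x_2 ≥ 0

Primal max cᵀx s.t. Ax ≤ b, x ≥ 0  →  Dual min bᵀy s.t. Aᵀy ≥ c, y ≥ 0.

Minimize: z = 7y1 + 15y2 + 7y3 + 5y4 + 9y5

Subject to:
  y1 + 5y2 + y3 + 2y4 + 2y5 ≥ 7
  3y1 + 5y2 + 3y3 + y4 + y5 ≥ 6
  y1, y2, y3, y4, y5 ≥ 0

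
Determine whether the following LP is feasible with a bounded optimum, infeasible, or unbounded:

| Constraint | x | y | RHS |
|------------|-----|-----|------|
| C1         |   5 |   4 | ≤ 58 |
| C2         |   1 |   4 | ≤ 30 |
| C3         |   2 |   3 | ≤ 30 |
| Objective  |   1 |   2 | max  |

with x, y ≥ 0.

Feasible with a bounded optimal solution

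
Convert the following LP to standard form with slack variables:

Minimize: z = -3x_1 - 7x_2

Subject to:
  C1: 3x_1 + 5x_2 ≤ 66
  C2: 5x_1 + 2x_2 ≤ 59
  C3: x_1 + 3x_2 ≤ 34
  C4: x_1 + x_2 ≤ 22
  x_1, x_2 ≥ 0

min z = -3x_1 - 7x_2

s.t.
  3x_1 + 5x_2 + s1 = 66
  5x_1 + 2x_2 + s2 = 59
  x_1 + 3x_2 + s3 = 34
  x_1 + x_2 + s4 = 22
  x_1, x_2, s1, s2, s3, s4 ≥ 0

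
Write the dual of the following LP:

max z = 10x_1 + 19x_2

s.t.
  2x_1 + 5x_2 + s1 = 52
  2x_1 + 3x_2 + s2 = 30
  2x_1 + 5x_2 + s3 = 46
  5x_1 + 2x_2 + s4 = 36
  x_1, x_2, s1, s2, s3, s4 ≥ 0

Primal max cᵀx s.t. Ax ≤ b, x ≥ 0  →  Dual min bᵀy s.t. Aᵀy ≥ c, y ≥ 0.

Minimize: z = 52y1 + 30y2 + 46y3 + 36y4

Subject to:
  2y1 + 2y2 + 2y3 + 5y4 ≥ 10
  5y1 + 3y2 + 5y3 + 2y4 ≥ 19
  y1, y2, y3, y4 ≥ 0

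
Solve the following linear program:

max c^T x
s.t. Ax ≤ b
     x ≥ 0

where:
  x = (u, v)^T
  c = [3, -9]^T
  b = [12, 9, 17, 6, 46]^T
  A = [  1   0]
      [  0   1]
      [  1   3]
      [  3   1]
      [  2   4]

Evaluate the objective at each vertex of the feasible region:
  z(0, 0) = 0
  z(2, 0) = 6  ←
  z(0.125, 5.625) = -50.25
  z(0, 5.667) = -51
The maximum is at u = 2, v = 0.

u = 2, v = 0, z = 6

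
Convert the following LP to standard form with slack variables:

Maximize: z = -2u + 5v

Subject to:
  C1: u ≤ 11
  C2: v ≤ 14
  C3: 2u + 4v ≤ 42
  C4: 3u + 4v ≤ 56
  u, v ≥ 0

max z = -2u + 5v

s.t.
  u + s1 = 11
  v + s2 = 14
  2u + 4v + s3 = 42
  3u + 4v + s4 = 56
  u, v, s1, s2, s3, s4 ≥ 0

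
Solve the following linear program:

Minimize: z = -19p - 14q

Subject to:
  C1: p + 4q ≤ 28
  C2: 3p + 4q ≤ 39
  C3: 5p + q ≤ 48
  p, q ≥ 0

Evaluate the objective at each vertex of the feasible region:
  z(0, 0) = 0
  z(9.6, 0) = -182.4
  z(9, 3) = -213  ←
  z(5.5, 5.625) = -183.2
  z(0, 7) = -98
The minimum is at p = 9, q = 3.

p = 9, q = 3, z = -213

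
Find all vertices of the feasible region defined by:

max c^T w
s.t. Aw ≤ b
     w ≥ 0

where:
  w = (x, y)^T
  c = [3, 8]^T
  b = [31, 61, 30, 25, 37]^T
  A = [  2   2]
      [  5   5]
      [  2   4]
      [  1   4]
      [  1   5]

(0, 0), (12.2, 0), (9.4, 2.8), (5, 5), (0, 6.25)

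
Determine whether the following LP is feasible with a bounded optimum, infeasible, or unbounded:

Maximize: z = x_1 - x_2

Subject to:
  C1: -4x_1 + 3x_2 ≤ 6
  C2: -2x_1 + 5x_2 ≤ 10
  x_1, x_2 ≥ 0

Unbounded (objective can increase without bound)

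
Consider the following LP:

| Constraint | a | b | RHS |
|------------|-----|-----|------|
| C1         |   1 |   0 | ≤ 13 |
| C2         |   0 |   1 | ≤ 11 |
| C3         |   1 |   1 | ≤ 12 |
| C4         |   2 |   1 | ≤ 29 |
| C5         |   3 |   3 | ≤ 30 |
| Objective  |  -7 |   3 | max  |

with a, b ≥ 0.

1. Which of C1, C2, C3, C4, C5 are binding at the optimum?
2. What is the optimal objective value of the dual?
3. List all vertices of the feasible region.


1. C5
2. 30
3. (0, 0), (10, 0), (0, 10)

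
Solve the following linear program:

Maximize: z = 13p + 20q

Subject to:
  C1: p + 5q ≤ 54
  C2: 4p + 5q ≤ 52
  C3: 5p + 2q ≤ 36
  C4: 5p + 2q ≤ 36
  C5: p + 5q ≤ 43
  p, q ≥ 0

Evaluate the objective at each vertex of the feasible region:
  z(0, 0) = 0
  z(7.2, 0) = 93.6
  z(4.471, 6.824) = 194.6
  z(3, 8) = 199  ←
  z(0, 8.6) = 172
The maximum is at p = 3, q = 8.

p = 3, q = 8, z = 199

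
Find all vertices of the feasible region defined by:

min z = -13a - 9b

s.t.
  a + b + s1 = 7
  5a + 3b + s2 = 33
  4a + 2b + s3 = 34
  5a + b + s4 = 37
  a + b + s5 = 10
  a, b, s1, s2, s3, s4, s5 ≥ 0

(0, 0), (6.6, 0), (6, 1), (0, 7)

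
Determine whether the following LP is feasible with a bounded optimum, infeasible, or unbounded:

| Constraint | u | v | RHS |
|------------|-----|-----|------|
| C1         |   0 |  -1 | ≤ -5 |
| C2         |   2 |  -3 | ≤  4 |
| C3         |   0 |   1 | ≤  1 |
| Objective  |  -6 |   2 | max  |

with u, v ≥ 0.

Infeasible (no feasible solution exists)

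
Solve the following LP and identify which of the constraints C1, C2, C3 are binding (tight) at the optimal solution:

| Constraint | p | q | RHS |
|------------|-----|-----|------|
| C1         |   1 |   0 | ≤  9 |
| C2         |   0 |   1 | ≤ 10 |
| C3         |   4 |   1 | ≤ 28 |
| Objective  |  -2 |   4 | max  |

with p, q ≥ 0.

At p = 0, q = 10, compute slack b - a·x for each constraint:
  C1: 9 − 0 = 9  (slack)
  C2: 10 − 10 = 0  (binding)
  C3: 28 − 10 = 18  (slack)

Optimal: p = 0, q = 10
Binding: C2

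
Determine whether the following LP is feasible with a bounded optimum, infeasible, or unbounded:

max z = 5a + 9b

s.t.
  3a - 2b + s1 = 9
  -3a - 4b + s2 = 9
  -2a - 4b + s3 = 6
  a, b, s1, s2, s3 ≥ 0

Unbounded (objective can increase without bound)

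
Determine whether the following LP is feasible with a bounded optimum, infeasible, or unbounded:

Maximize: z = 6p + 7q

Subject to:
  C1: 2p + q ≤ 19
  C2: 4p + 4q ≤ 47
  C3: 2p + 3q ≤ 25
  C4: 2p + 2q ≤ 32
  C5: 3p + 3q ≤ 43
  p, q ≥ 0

Feasible with a bounded optimal solution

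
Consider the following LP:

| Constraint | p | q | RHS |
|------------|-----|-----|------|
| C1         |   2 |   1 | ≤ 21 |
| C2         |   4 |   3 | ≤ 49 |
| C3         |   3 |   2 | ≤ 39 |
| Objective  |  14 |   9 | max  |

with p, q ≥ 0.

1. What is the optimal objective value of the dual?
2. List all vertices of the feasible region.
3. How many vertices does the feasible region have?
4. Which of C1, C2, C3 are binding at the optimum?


1. 161
2. (0, 0), (10.5, 0), (7, 7), (0, 16.33)
3. 4
4. C1, C2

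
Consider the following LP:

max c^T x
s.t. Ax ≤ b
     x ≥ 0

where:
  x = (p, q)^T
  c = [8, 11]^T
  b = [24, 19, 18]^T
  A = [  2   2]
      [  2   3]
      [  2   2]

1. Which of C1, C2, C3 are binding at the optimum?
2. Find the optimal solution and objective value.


1. C2, C3
2. p = 8, q = 1, z = 75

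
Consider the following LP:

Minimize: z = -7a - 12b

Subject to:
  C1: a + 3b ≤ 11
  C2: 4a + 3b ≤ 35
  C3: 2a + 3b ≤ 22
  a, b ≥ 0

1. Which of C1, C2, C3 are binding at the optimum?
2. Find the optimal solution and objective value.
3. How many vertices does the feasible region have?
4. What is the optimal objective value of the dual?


1. C1, C2
2. a = 8, b = 1, z = -68
3. 4
4. -68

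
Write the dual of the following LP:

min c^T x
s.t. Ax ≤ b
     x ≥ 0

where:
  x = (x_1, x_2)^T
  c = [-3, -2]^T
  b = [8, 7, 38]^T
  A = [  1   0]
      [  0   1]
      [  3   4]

Primal min cᵀx s.t. Ax ≤ b, x ≥ 0  →  Dual max −bᵀy s.t. Aᵀy ≥ −c, y ≥ 0.

Maximize: z = -8y1 - 7y2 - 38y3

Subject to:
  y1 + 3y3 ≥ 3
  y2 + 4y3 ≥ 2
  y1, y2, y3 ≥ 0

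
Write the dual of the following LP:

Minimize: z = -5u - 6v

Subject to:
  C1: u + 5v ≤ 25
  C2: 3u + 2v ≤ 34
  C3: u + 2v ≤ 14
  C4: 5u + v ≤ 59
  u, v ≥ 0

Primal min cᵀx s.t. Ax ≤ b, x ≥ 0  →  Dual max −bᵀy s.t. Aᵀy ≥ −c, y ≥ 0.

Maximize: z = -25y1 - 34y2 - 14y3 - 59y4

Subject to:
  y1 + 3y2 + y3 + 5y4 ≥ 5
  5y1 + 2y2 + 2y3 + y4 ≥ 6
  y1, y2, y3, y4 ≥ 0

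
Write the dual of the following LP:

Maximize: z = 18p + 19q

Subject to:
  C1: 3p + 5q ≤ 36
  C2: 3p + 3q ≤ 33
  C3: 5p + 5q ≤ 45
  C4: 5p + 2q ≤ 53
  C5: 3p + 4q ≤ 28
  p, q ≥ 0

Primal max cᵀx s.t. Ax ≤ b, x ≥ 0  →  Dual min bᵀy s.t. Aᵀy ≥ c, y ≥ 0.

Minimize: z = 36y1 + 33y2 + 45y3 + 53y4 + 28y5

Subject to:
  3y1 + 3y2 + 5y3 + 5y4 + 3y5 ≥ 18
  5y1 + 3y2 + 5y3 + 2y4 + 4y5 ≥ 19
  y1, y2, y3, y4, y5 ≥ 0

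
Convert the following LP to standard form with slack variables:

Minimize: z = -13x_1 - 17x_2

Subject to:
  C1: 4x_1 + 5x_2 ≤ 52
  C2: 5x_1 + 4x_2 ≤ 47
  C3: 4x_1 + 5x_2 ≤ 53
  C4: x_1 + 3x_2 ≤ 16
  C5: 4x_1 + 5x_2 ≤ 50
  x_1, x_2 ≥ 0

min z = -13x_1 - 17x_2

s.t.
  4x_1 + 5x_2 + s1 = 52
  5x_1 + 4x_2 + s2 = 47
  4x_1 + 5x_2 + s3 = 53
  x_1 + 3x_2 + s4 = 16
  4x_1 + 5x_2 + s5 = 50
  x_1, x_2, s1, s2, s3, s4, s5 ≥ 0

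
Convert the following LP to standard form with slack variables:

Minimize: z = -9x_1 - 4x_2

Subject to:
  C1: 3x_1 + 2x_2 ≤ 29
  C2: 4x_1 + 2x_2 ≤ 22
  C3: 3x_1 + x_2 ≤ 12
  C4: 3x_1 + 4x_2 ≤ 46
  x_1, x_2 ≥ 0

min z = -9x_1 - 4x_2

s.t.
  3x_1 + 2x_2 + s1 = 29
  4x_1 + 2x_2 + s2 = 22
  3x_1 + x_2 + s3 = 12
  3x_1 + 4x_2 + s4 = 46
  x_1, x_2, s1, s2, s3, s4 ≥ 0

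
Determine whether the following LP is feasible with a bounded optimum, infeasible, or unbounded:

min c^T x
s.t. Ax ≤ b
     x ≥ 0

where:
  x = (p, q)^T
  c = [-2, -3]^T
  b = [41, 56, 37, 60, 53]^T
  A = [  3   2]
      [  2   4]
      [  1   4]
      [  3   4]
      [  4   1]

Feasible with a bounded optimal solution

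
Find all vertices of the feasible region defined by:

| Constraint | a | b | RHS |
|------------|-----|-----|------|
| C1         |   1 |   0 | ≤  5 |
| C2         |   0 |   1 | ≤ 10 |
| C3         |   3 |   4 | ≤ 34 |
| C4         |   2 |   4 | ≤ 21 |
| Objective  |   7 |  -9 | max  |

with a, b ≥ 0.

(0, 0), (5, 0), (5, 2.75), (0, 5.25)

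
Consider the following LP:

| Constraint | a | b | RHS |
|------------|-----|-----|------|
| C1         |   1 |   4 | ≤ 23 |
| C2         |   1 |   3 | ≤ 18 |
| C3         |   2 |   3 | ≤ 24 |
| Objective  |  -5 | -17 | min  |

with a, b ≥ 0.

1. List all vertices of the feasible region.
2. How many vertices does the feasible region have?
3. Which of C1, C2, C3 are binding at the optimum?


1. (0, 0), (12, 0), (6, 4), (3, 5), (0, 5.75)
2. 5
3. C1, C2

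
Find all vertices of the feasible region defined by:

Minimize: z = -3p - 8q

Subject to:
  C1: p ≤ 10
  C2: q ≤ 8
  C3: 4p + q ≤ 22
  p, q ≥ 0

(0, 0), (5.5, 0), (3.5, 8), (0, 8)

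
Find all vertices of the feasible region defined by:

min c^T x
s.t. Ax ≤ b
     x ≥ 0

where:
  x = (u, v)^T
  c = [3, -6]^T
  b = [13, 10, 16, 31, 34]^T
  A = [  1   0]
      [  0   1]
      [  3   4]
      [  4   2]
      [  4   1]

(0, 0), (5.333, 0), (0, 4)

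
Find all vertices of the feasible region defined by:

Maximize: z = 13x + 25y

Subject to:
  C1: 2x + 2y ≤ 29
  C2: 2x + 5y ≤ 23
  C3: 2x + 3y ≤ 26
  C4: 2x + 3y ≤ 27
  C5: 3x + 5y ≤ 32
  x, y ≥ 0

(0, 0), (10.67, 0), (9, 1), (0, 4.6)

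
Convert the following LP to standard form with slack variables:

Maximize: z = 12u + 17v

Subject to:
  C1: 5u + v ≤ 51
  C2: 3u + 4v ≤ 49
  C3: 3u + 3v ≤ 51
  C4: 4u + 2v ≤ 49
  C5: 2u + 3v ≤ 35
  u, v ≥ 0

max z = 12u + 17v

s.t.
  5u + v + s1 = 51
  3u + 4v + s2 = 49
  3u + 3v + s3 = 51
  4u + 2v + s4 = 49
  2u + 3v + s5 = 35
  u, v, s1, s2, s3, s4, s5 ≥ 0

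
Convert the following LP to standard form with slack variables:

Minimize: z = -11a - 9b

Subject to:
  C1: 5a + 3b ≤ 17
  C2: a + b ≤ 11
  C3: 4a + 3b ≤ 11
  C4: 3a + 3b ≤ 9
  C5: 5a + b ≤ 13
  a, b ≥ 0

min z = -11a - 9b

s.t.
  5a + 3b + s1 = 17
  a + b + s2 = 11
  4a + 3b + s3 = 11
  3a + 3b + s4 = 9
  5a + b + s5 = 13
  a, b, s1, s2, s3, s4, s5 ≥ 0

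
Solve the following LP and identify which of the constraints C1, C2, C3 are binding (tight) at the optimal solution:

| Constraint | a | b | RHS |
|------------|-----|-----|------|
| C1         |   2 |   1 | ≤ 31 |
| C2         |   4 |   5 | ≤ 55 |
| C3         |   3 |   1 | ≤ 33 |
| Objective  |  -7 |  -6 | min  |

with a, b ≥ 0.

At a = 10, b = 3, compute slack b - a·x for each constraint:
  C1: 31 − 23 = 8  (slack)
  C2: 55 − 55 = 0  (binding)
  C3: 33 − 33 = 0  (binding)

Optimal: a = 10, b = 3
Binding: C2, C3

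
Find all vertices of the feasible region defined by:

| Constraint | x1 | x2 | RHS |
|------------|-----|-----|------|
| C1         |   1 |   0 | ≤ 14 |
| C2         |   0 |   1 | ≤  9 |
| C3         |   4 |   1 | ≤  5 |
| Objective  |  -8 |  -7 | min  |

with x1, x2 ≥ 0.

(0, 0), (1.25, 0), (0, 5)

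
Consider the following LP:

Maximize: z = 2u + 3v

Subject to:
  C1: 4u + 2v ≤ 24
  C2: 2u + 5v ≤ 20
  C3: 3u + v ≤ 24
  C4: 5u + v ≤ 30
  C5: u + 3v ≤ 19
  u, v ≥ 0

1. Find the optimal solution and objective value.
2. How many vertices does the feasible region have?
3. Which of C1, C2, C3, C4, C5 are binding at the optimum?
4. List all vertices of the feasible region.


1. u = 5, v = 2, z = 16
2. 4
3. C1, C2
4. (0, 0), (6, 0), (5, 2), (0, 4)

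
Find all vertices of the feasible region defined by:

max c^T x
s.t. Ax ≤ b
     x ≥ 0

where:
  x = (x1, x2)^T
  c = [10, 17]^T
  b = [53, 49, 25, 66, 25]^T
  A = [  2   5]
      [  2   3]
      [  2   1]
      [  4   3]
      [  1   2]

(0, 0), (12.5, 0), (9, 7), (0, 10.6)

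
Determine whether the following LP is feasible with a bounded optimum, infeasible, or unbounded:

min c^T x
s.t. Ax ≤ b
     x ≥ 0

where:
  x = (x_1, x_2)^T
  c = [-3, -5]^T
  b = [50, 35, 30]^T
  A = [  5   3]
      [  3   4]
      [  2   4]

Feasible with a bounded optimal solution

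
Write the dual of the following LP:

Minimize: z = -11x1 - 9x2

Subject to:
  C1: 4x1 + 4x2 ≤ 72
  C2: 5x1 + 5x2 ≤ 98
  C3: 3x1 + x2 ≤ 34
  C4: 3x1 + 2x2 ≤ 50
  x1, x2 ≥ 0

Primal min cᵀx s.t. Ax ≤ b, x ≥ 0  →  Dual max −bᵀy s.t. Aᵀy ≥ −c, y ≥ 0.

Maximize: z = -72y1 - 98y2 - 34y3 - 50y4

Subject to:
  4y1 + 5y2 + 3y3 + 3y4 ≥ 11
  4y1 + 5y2 + y3 + 2y4 ≥ 9
  y1, y2, y3, y4 ≥ 0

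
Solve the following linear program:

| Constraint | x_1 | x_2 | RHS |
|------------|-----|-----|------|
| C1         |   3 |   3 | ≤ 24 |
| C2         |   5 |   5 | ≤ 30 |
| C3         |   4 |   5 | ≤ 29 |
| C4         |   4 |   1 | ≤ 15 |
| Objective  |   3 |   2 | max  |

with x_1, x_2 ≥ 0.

Evaluate the objective at each vertex of the feasible region:
  z(0, 0) = 0
  z(3.75, 0) = 11.25
  z(3, 3) = 15  ←
  z(1, 5) = 13
  z(0, 5.8) = 11.6
The maximum is at x_1 = 3, x_2 = 3.

x_1 = 3, x_2 = 3, z = 15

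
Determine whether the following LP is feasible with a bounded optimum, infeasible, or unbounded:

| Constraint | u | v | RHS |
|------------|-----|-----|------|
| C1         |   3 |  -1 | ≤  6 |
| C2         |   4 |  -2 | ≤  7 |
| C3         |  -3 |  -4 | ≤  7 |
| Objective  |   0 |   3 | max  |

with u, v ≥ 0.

Unbounded (objective can increase without bound)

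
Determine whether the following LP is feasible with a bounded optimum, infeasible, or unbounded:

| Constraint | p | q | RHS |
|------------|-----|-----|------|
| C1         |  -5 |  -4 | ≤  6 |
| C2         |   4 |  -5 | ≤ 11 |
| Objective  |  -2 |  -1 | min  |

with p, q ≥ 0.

Unbounded (objective can decrease without bound)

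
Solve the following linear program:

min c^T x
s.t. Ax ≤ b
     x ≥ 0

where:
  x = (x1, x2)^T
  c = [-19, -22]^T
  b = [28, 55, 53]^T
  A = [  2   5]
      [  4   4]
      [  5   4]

Evaluate the objective at each vertex of the feasible region:
  z(0, 0) = 0
  z(10.6, 0) = -201.4
  z(9, 2) = -215  ←
  z(0, 5.6) = -123.2
The minimum is at x1 = 9, x2 = 2.

x1 = 9, x2 = 2, z = -215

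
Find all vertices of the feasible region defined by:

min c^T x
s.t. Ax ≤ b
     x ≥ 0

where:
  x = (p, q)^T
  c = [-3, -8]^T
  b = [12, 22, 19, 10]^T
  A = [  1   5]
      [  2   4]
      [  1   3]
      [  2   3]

(0, 0), (5, 0), (2, 2), (0, 2.4)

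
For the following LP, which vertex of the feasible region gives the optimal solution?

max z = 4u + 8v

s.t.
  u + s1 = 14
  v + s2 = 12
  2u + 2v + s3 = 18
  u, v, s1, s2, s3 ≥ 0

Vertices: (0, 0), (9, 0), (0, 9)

Evaluate the objective at each vertex of the feasible region:
  z(0, 0) = 0
  z(9, 0) = 36
  z(0, 9) = 72  ←
The maximum is at u = 0, v = 9.

(0, 9)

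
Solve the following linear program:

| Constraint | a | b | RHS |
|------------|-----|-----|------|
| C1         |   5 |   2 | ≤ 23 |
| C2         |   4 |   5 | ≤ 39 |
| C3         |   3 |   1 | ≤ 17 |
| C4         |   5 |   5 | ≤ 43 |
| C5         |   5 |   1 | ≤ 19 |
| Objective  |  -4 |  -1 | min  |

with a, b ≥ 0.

Evaluate the objective at each vertex of the feasible region:
  z(0, 0) = 0
  z(3.8, 0) = -15.2
  z(3, 4) = -16  ←
  z(2.176, 6.059) = -14.76
  z(0, 7.8) = -7.8
The minimum is at a = 3, b = 4.

a = 3, b = 4, z = -16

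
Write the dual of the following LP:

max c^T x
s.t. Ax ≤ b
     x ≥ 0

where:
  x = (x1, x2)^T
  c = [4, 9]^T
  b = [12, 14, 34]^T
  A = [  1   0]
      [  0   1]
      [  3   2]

Primal max cᵀx s.t. Ax ≤ b, x ≥ 0  →  Dual min bᵀy s.t. Aᵀy ≥ c, y ≥ 0.

Minimize: z = 12y1 + 14y2 + 34y3

Subject to:
  y1 + 3y3 ≥ 4
  y2 + 2y3 ≥ 9
  y1, y2, y3 ≥ 0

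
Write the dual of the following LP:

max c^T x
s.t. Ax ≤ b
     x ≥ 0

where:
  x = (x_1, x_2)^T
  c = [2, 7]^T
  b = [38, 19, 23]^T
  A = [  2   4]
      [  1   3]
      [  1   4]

Primal max cᵀx s.t. Ax ≤ b, x ≥ 0  →  Dual min bᵀy s.t. Aᵀy ≥ c, y ≥ 0.

Minimize: z = 38y1 + 19y2 + 23y3

Subject to:
  2y1 + y2 + y3 ≥ 2
  4y1 + 3y2 + 4y3 ≥ 7
  y1, y2, y3 ≥ 0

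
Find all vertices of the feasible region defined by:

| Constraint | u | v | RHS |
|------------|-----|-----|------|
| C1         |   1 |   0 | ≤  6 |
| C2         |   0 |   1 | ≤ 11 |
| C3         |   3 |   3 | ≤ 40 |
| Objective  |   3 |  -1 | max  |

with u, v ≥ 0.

(0, 0), (6, 0), (6, 7.333), (2.333, 11), (0, 11)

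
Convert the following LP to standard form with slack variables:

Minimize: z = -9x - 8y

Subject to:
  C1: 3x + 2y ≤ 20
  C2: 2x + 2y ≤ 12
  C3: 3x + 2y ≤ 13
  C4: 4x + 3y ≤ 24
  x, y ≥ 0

min z = -9x - 8y

s.t.
  3x + 2y + s1 = 20
  2x + 2y + s2 = 12
  3x + 2y + s3 = 13
  4x + 3y + s4 = 24
  x, y, s1, s2, s3, s4 ≥ 0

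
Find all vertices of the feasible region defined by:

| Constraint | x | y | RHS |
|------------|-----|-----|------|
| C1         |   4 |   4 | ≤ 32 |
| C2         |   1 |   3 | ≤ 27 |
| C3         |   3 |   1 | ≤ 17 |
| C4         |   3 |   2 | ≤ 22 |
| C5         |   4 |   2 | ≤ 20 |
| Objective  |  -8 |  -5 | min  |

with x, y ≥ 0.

(0, 0), (5, 0), (2, 6), (0, 8)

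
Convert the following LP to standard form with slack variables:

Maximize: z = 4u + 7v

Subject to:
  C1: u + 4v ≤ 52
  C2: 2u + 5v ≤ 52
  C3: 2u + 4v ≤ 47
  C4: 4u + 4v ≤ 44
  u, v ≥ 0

max z = 4u + 7v

s.t.
  u + 4v + s1 = 52
  2u + 5v + s2 = 52
  2u + 4v + s3 = 47
  4u + 4v + s4 = 44
  u, v, s1, s2, s3, s4 ≥ 0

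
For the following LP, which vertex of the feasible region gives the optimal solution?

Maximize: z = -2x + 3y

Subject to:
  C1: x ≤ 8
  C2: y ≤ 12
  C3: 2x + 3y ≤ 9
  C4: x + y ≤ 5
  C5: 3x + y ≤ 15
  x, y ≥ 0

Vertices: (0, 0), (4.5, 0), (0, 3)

Evaluate the objective at each vertex of the feasible region:
  z(0, 0) = 0
  z(4.5, 0) = -9
  z(0, 3) = 9  ←
The maximum is at x = 0, y = 3.

(0, 3)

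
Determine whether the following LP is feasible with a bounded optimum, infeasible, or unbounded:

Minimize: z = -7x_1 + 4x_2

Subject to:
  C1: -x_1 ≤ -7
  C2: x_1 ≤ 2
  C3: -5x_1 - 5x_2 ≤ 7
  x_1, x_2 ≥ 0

Infeasible (no feasible solution exists)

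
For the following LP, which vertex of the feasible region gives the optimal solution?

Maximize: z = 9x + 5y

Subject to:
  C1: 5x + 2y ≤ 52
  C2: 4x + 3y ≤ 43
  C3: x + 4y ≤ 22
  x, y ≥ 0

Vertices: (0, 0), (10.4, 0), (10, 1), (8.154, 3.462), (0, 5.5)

Evaluate the objective at each vertex of the feasible region:
  z(0, 0) = 0
  z(10.4, 0) = 93.6
  z(10, 1) = 95  ←
  z(8.154, 3.462) = 90.69
  z(0, 5.5) = 27.5
The maximum is at x = 10, y = 1.

(10, 1)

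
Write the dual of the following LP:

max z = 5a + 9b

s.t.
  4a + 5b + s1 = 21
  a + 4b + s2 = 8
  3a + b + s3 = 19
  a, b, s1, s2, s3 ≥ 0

Primal max cᵀx s.t. Ax ≤ b, x ≥ 0  →  Dual min bᵀy s.t. Aᵀy ≥ c, y ≥ 0.

Minimize: z = 21y1 + 8y2 + 19y3

Subject to:
  4y1 + y2 + 3y3 ≥ 5
  5y1 + 4y2 + y3 ≥ 9
  y1, y2, y3 ≥ 0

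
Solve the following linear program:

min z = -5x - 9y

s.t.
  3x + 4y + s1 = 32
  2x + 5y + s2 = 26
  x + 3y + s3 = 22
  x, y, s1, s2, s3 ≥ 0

Evaluate the objective at each vertex of the feasible region:
  z(0, 0) = 0
  z(10.67, 0) = -53.33
  z(8, 2) = -58  ←
  z(0, 5.2) = -46.8
The minimum is at x = 8, y = 2.

x = 8, y = 2, z = -58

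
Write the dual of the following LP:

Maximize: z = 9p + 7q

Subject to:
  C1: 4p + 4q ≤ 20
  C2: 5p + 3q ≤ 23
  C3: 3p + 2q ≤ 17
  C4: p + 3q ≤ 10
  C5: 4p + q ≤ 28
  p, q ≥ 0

Primal max cᵀx s.t. Ax ≤ b, x ≥ 0  →  Dual min bᵀy s.t. Aᵀy ≥ c, y ≥ 0.

Minimize: z = 20y1 + 23y2 + 17y3 + 10y4 + 28y5

Subject to:
  4y1 + 5y2 + 3y3 + y4 + 4y5 ≥ 9
  4y1 + 3y2 + 2y3 + 3y4 + y5 ≥ 7
  y1, y2, y3, y4, y5 ≥ 0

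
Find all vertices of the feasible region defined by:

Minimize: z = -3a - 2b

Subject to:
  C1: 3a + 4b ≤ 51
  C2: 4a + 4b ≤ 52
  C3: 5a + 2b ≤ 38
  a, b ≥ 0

(0, 0), (7.6, 0), (4, 9), (1, 12), (0, 12.75)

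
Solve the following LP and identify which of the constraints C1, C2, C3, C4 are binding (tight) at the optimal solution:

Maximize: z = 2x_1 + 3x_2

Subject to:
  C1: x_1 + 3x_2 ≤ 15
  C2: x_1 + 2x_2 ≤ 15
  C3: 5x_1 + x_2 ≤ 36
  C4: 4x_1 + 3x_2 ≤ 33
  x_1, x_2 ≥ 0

At x_1 = 6, x_2 = 3, compute slack b - a·x for each constraint:
  C1: 15 − 15 = 0  (binding)
  C2: 15 − 12 = 3  (slack)
  C3: 36 − 33 = 3  (slack)
  C4: 33 − 33 = 0  (binding)

Optimal: x_1 = 6, x_2 = 3
Binding: C1, C4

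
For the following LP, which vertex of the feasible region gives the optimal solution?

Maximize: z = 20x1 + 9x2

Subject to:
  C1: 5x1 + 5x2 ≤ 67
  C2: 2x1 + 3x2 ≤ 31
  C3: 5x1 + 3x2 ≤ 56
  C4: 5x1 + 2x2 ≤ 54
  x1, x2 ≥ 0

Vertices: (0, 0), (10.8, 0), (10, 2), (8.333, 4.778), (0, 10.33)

Evaluate the objective at each vertex of the feasible region:
  z(0, 0) = 0
  z(10.8, 0) = 216
  z(10, 2) = 218  ←
  z(8.333, 4.778) = 209.7
  z(0, 10.33) = 93
The maximum is at x1 = 10, x2 = 2.

(10, 2)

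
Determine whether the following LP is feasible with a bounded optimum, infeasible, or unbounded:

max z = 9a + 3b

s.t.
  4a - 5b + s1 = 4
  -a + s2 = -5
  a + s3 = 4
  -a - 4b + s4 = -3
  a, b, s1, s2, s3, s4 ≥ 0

Infeasible (no feasible solution exists)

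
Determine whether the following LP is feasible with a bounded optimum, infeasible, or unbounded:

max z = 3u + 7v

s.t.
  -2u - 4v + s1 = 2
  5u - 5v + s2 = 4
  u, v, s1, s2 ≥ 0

Unbounded (objective can increase without bound)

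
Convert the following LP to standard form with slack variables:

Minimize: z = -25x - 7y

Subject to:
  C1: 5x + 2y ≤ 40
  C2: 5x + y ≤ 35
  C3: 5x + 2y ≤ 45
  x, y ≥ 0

min z = -25x - 7y

s.t.
  5x + 2y + s1 = 40
  5x + y + s2 = 35
  5x + 2y + s3 = 45
  x, y, s1, s2, s3 ≥ 0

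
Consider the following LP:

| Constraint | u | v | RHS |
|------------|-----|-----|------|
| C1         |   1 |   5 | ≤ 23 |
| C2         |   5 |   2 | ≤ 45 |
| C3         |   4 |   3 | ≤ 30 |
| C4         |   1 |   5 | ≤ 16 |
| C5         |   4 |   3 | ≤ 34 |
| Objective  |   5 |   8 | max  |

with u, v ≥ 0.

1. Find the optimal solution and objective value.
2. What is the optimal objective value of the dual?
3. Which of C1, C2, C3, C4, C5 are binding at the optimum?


1. u = 6, v = 2, z = 46
2. 46
3. C3, C4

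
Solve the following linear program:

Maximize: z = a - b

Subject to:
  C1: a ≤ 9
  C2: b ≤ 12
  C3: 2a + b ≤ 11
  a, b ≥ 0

Evaluate the objective at each vertex of the feasible region:
  z(0, 0) = 0
  z(5.5, 0) = 5.5  ←
  z(0, 11) = -11
The maximum is at a = 5.5, b = 0.

a = 5.5, b = 0, z = 5.5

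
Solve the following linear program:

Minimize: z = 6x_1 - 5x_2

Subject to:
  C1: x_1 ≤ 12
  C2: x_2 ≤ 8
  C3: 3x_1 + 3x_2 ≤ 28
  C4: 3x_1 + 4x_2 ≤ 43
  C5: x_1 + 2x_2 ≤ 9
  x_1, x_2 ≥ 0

Evaluate the objective at each vertex of the feasible region:
  z(0, 0) = 0
  z(9, 0) = 54
  z(0, 4.5) = -22.5  ←
The minimum is at x_1 = 0, x_2 = 4.5.

x_1 = 0, x_2 = 4.5, z = -22.5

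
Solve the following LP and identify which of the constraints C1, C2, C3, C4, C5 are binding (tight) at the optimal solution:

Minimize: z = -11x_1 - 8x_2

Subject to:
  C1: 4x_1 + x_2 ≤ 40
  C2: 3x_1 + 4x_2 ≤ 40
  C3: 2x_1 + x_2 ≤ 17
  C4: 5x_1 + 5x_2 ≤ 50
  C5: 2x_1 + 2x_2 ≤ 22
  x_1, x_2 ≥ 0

At x_1 = 7, x_2 = 3, compute slack b - a·x for each constraint:
  C1: 40 − 31 = 9  (slack)
  C2: 40 − 33 = 7  (slack)
  C3: 17 − 17 = 0  (binding)
  C4: 50 − 50 = 0  (binding)
  C5: 22 − 20 = 2  (slack)

Optimal: x_1 = 7, x_2 = 3
Binding: C3, C4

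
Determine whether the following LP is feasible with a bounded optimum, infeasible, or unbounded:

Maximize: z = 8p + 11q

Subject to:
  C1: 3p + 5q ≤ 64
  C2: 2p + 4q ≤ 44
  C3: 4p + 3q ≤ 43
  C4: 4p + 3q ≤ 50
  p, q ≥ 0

Feasible with a bounded optimal solution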